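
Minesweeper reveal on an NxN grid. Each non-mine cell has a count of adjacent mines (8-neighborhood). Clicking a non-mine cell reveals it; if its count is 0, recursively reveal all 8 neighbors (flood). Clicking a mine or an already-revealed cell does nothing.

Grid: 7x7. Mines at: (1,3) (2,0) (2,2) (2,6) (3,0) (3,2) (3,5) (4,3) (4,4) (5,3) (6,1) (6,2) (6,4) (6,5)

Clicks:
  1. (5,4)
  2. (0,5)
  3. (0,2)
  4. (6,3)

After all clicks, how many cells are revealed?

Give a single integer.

Answer: 9

Derivation:
Click 1 (5,4) count=5: revealed 1 new [(5,4)] -> total=1
Click 2 (0,5) count=0: revealed 6 new [(0,4) (0,5) (0,6) (1,4) (1,5) (1,6)] -> total=7
Click 3 (0,2) count=1: revealed 1 new [(0,2)] -> total=8
Click 4 (6,3) count=3: revealed 1 new [(6,3)] -> total=9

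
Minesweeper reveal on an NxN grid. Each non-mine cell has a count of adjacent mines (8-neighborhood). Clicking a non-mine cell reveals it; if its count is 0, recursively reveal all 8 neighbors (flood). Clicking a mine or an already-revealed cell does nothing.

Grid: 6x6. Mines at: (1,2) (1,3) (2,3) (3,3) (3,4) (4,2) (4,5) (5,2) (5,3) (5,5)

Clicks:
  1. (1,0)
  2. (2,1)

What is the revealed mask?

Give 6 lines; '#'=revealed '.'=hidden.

Answer: ##....
##....
##....
##....
##....
##....

Derivation:
Click 1 (1,0) count=0: revealed 12 new [(0,0) (0,1) (1,0) (1,1) (2,0) (2,1) (3,0) (3,1) (4,0) (4,1) (5,0) (5,1)] -> total=12
Click 2 (2,1) count=1: revealed 0 new [(none)] -> total=12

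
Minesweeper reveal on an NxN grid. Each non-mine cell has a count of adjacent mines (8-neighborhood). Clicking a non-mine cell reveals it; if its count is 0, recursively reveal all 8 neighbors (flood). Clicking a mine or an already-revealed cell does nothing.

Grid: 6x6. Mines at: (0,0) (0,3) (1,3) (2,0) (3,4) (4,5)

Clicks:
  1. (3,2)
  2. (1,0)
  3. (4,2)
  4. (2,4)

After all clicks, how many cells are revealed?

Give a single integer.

Answer: 19

Derivation:
Click 1 (3,2) count=0: revealed 17 new [(2,1) (2,2) (2,3) (3,0) (3,1) (3,2) (3,3) (4,0) (4,1) (4,2) (4,3) (4,4) (5,0) (5,1) (5,2) (5,3) (5,4)] -> total=17
Click 2 (1,0) count=2: revealed 1 new [(1,0)] -> total=18
Click 3 (4,2) count=0: revealed 0 new [(none)] -> total=18
Click 4 (2,4) count=2: revealed 1 new [(2,4)] -> total=19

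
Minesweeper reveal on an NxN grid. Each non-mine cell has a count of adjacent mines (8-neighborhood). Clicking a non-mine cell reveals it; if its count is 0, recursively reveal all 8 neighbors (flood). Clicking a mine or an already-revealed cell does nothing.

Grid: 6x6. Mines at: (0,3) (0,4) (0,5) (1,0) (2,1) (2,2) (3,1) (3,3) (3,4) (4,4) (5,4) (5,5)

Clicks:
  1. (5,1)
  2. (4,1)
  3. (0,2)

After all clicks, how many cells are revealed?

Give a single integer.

Answer: 9

Derivation:
Click 1 (5,1) count=0: revealed 8 new [(4,0) (4,1) (4,2) (4,3) (5,0) (5,1) (5,2) (5,3)] -> total=8
Click 2 (4,1) count=1: revealed 0 new [(none)] -> total=8
Click 3 (0,2) count=1: revealed 1 new [(0,2)] -> total=9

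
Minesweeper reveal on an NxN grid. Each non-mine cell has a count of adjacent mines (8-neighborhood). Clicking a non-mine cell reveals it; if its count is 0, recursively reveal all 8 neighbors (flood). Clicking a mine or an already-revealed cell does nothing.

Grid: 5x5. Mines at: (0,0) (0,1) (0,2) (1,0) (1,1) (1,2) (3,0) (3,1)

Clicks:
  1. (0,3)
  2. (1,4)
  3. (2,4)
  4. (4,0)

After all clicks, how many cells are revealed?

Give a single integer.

Answer: 14

Derivation:
Click 1 (0,3) count=2: revealed 1 new [(0,3)] -> total=1
Click 2 (1,4) count=0: revealed 12 new [(0,4) (1,3) (1,4) (2,2) (2,3) (2,4) (3,2) (3,3) (3,4) (4,2) (4,3) (4,4)] -> total=13
Click 3 (2,4) count=0: revealed 0 new [(none)] -> total=13
Click 4 (4,0) count=2: revealed 1 new [(4,0)] -> total=14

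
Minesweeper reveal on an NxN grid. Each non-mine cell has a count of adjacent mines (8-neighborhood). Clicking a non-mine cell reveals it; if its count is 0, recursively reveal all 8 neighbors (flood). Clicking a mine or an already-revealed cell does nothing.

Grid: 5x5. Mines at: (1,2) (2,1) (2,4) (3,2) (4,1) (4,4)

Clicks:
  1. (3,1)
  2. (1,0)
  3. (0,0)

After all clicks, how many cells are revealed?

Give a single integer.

Answer: 5

Derivation:
Click 1 (3,1) count=3: revealed 1 new [(3,1)] -> total=1
Click 2 (1,0) count=1: revealed 1 new [(1,0)] -> total=2
Click 3 (0,0) count=0: revealed 3 new [(0,0) (0,1) (1,1)] -> total=5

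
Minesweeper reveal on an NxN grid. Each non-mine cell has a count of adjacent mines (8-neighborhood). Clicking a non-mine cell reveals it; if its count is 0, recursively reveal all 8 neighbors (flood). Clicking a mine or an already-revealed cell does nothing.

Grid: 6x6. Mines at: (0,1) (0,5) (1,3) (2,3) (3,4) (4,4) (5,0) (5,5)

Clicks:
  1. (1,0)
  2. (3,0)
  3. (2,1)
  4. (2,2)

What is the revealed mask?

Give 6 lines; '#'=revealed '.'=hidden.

Click 1 (1,0) count=1: revealed 1 new [(1,0)] -> total=1
Click 2 (3,0) count=0: revealed 16 new [(1,1) (1,2) (2,0) (2,1) (2,2) (3,0) (3,1) (3,2) (3,3) (4,0) (4,1) (4,2) (4,3) (5,1) (5,2) (5,3)] -> total=17
Click 3 (2,1) count=0: revealed 0 new [(none)] -> total=17
Click 4 (2,2) count=2: revealed 0 new [(none)] -> total=17

Answer: ......
###...
###...
####..
####..
.###..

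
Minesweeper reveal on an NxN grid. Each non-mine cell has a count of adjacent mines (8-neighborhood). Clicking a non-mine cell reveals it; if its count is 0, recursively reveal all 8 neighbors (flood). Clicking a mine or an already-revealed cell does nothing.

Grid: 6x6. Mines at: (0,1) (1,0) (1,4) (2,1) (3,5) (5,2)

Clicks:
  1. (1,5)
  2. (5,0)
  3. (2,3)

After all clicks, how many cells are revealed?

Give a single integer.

Answer: 8

Derivation:
Click 1 (1,5) count=1: revealed 1 new [(1,5)] -> total=1
Click 2 (5,0) count=0: revealed 6 new [(3,0) (3,1) (4,0) (4,1) (5,0) (5,1)] -> total=7
Click 3 (2,3) count=1: revealed 1 new [(2,3)] -> total=8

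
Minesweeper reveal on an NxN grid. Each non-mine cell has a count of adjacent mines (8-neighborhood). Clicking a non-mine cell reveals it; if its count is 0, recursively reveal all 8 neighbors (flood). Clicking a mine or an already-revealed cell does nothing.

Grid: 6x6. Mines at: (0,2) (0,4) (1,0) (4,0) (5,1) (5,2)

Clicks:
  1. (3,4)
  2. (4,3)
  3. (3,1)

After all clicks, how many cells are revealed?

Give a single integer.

Answer: 23

Derivation:
Click 1 (3,4) count=0: revealed 23 new [(1,1) (1,2) (1,3) (1,4) (1,5) (2,1) (2,2) (2,3) (2,4) (2,5) (3,1) (3,2) (3,3) (3,4) (3,5) (4,1) (4,2) (4,3) (4,4) (4,5) (5,3) (5,4) (5,5)] -> total=23
Click 2 (4,3) count=1: revealed 0 new [(none)] -> total=23
Click 3 (3,1) count=1: revealed 0 new [(none)] -> total=23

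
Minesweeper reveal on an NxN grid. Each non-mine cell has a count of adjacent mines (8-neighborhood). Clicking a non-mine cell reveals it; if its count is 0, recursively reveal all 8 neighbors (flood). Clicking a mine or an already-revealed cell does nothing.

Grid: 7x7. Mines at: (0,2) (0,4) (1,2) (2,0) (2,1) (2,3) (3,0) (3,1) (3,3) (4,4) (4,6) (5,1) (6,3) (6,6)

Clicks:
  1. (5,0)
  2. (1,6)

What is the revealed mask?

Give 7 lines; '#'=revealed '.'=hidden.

Answer: .....##
....###
....###
....###
.......
#......
.......

Derivation:
Click 1 (5,0) count=1: revealed 1 new [(5,0)] -> total=1
Click 2 (1,6) count=0: revealed 11 new [(0,5) (0,6) (1,4) (1,5) (1,6) (2,4) (2,5) (2,6) (3,4) (3,5) (3,6)] -> total=12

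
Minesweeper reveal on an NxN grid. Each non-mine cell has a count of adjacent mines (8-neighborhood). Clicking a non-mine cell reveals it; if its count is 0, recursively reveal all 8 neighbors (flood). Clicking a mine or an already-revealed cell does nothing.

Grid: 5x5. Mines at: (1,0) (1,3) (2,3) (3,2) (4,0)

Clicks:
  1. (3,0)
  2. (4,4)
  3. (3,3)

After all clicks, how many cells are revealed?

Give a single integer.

Answer: 5

Derivation:
Click 1 (3,0) count=1: revealed 1 new [(3,0)] -> total=1
Click 2 (4,4) count=0: revealed 4 new [(3,3) (3,4) (4,3) (4,4)] -> total=5
Click 3 (3,3) count=2: revealed 0 new [(none)] -> total=5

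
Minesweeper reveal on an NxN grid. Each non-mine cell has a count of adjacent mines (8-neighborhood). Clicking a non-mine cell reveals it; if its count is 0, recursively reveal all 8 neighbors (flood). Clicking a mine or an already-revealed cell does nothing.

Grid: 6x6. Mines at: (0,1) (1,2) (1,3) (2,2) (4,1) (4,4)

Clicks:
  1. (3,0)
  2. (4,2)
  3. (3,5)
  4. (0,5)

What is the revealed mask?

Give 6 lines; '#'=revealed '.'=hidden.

Answer: ....##
....##
....##
#...##
..#...
......

Derivation:
Click 1 (3,0) count=1: revealed 1 new [(3,0)] -> total=1
Click 2 (4,2) count=1: revealed 1 new [(4,2)] -> total=2
Click 3 (3,5) count=1: revealed 1 new [(3,5)] -> total=3
Click 4 (0,5) count=0: revealed 7 new [(0,4) (0,5) (1,4) (1,5) (2,4) (2,5) (3,4)] -> total=10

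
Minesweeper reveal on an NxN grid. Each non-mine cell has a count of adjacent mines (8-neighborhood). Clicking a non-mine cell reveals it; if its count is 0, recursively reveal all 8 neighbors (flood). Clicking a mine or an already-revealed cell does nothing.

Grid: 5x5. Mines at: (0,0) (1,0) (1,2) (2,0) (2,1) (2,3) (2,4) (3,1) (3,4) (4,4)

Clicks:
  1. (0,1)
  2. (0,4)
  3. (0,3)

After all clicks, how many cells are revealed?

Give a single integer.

Answer: 5

Derivation:
Click 1 (0,1) count=3: revealed 1 new [(0,1)] -> total=1
Click 2 (0,4) count=0: revealed 4 new [(0,3) (0,4) (1,3) (1,4)] -> total=5
Click 3 (0,3) count=1: revealed 0 new [(none)] -> total=5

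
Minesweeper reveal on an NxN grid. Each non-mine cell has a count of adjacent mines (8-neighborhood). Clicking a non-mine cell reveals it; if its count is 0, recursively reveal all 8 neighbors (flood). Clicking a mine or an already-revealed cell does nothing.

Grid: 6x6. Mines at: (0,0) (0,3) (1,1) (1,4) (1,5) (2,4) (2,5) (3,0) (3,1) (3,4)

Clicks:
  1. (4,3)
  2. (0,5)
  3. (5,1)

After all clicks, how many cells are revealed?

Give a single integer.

Answer: 13

Derivation:
Click 1 (4,3) count=1: revealed 1 new [(4,3)] -> total=1
Click 2 (0,5) count=2: revealed 1 new [(0,5)] -> total=2
Click 3 (5,1) count=0: revealed 11 new [(4,0) (4,1) (4,2) (4,4) (4,5) (5,0) (5,1) (5,2) (5,3) (5,4) (5,5)] -> total=13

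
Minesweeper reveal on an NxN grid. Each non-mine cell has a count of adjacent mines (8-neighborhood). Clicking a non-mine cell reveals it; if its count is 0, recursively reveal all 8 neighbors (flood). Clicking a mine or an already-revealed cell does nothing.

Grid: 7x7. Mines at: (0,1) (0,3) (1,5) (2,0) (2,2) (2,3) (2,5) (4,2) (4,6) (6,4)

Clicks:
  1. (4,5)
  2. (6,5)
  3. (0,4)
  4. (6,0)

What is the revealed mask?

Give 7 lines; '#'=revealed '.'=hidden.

Click 1 (4,5) count=1: revealed 1 new [(4,5)] -> total=1
Click 2 (6,5) count=1: revealed 1 new [(6,5)] -> total=2
Click 3 (0,4) count=2: revealed 1 new [(0,4)] -> total=3
Click 4 (6,0) count=0: revealed 12 new [(3,0) (3,1) (4,0) (4,1) (5,0) (5,1) (5,2) (5,3) (6,0) (6,1) (6,2) (6,3)] -> total=15

Answer: ....#..
.......
.......
##.....
##...#.
####...
####.#.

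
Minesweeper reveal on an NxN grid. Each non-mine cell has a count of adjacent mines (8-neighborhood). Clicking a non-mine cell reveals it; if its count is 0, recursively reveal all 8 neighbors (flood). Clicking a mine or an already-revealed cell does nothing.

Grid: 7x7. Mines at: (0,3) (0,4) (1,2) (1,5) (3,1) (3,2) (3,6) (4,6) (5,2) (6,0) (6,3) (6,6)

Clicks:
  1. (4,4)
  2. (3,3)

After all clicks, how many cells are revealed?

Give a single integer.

Answer: 12

Derivation:
Click 1 (4,4) count=0: revealed 12 new [(2,3) (2,4) (2,5) (3,3) (3,4) (3,5) (4,3) (4,4) (4,5) (5,3) (5,4) (5,5)] -> total=12
Click 2 (3,3) count=1: revealed 0 new [(none)] -> total=12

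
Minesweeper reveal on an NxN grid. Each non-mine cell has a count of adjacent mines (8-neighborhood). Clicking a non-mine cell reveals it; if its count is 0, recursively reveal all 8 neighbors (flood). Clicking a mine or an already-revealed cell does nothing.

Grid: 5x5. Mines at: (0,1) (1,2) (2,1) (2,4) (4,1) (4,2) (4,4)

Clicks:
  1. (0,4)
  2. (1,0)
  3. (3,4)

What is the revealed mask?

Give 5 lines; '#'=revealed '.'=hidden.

Click 1 (0,4) count=0: revealed 4 new [(0,3) (0,4) (1,3) (1,4)] -> total=4
Click 2 (1,0) count=2: revealed 1 new [(1,0)] -> total=5
Click 3 (3,4) count=2: revealed 1 new [(3,4)] -> total=6

Answer: ...##
#..##
.....
....#
.....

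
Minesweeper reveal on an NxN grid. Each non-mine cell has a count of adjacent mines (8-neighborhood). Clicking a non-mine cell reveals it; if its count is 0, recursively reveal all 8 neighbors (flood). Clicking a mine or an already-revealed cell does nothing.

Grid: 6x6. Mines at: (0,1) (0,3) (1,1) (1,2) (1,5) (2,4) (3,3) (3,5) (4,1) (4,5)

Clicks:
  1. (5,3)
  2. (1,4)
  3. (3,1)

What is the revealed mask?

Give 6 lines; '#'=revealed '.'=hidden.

Click 1 (5,3) count=0: revealed 6 new [(4,2) (4,3) (4,4) (5,2) (5,3) (5,4)] -> total=6
Click 2 (1,4) count=3: revealed 1 new [(1,4)] -> total=7
Click 3 (3,1) count=1: revealed 1 new [(3,1)] -> total=8

Answer: ......
....#.
......
.#....
..###.
..###.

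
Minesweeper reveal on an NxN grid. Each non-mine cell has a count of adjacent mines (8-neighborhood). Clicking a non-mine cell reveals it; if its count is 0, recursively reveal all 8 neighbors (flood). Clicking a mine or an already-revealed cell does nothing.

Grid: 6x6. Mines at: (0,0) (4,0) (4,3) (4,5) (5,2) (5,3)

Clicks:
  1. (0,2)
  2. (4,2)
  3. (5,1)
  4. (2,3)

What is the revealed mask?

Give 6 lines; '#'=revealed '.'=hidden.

Click 1 (0,2) count=0: revealed 23 new [(0,1) (0,2) (0,3) (0,4) (0,5) (1,0) (1,1) (1,2) (1,3) (1,4) (1,5) (2,0) (2,1) (2,2) (2,3) (2,4) (2,5) (3,0) (3,1) (3,2) (3,3) (3,4) (3,5)] -> total=23
Click 2 (4,2) count=3: revealed 1 new [(4,2)] -> total=24
Click 3 (5,1) count=2: revealed 1 new [(5,1)] -> total=25
Click 4 (2,3) count=0: revealed 0 new [(none)] -> total=25

Answer: .#####
######
######
######
..#...
.#....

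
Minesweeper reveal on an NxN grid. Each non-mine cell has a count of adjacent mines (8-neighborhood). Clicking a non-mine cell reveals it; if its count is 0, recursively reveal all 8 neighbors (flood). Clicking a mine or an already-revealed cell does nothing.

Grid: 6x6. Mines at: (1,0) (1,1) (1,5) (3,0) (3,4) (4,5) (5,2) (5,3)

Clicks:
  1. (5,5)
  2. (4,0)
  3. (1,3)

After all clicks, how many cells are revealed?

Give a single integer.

Click 1 (5,5) count=1: revealed 1 new [(5,5)] -> total=1
Click 2 (4,0) count=1: revealed 1 new [(4,0)] -> total=2
Click 3 (1,3) count=0: revealed 9 new [(0,2) (0,3) (0,4) (1,2) (1,3) (1,4) (2,2) (2,3) (2,4)] -> total=11

Answer: 11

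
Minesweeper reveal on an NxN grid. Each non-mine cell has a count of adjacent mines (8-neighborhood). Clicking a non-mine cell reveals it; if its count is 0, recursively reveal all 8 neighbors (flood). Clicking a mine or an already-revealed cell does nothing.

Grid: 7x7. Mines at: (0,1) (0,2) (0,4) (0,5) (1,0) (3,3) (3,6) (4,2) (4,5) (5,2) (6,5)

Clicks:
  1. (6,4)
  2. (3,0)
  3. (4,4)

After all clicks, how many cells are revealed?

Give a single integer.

Click 1 (6,4) count=1: revealed 1 new [(6,4)] -> total=1
Click 2 (3,0) count=0: revealed 10 new [(2,0) (2,1) (3,0) (3,1) (4,0) (4,1) (5,0) (5,1) (6,0) (6,1)] -> total=11
Click 3 (4,4) count=2: revealed 1 new [(4,4)] -> total=12

Answer: 12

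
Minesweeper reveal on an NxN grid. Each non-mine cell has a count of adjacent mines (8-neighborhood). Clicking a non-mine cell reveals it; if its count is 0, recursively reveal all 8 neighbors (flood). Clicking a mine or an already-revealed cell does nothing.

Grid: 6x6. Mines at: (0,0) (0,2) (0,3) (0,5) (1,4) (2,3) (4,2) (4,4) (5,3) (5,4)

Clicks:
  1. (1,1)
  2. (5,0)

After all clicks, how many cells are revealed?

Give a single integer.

Click 1 (1,1) count=2: revealed 1 new [(1,1)] -> total=1
Click 2 (5,0) count=0: revealed 12 new [(1,0) (1,2) (2,0) (2,1) (2,2) (3,0) (3,1) (3,2) (4,0) (4,1) (5,0) (5,1)] -> total=13

Answer: 13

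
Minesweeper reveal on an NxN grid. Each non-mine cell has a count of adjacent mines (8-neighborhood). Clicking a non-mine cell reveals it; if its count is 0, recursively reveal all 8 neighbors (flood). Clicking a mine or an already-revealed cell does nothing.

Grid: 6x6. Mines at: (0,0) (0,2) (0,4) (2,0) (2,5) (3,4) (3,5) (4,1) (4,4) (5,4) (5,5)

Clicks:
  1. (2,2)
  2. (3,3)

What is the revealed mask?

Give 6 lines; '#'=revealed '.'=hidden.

Click 1 (2,2) count=0: revealed 9 new [(1,1) (1,2) (1,3) (2,1) (2,2) (2,3) (3,1) (3,2) (3,3)] -> total=9
Click 2 (3,3) count=2: revealed 0 new [(none)] -> total=9

Answer: ......
.###..
.###..
.###..
......
......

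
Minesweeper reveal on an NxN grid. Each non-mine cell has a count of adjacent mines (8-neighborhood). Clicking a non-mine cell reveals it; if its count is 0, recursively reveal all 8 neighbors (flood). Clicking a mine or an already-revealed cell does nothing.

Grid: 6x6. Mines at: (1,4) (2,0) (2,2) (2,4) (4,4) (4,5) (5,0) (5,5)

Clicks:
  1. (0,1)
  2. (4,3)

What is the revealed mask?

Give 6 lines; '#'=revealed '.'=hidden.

Click 1 (0,1) count=0: revealed 8 new [(0,0) (0,1) (0,2) (0,3) (1,0) (1,1) (1,2) (1,3)] -> total=8
Click 2 (4,3) count=1: revealed 1 new [(4,3)] -> total=9

Answer: ####..
####..
......
......
...#..
......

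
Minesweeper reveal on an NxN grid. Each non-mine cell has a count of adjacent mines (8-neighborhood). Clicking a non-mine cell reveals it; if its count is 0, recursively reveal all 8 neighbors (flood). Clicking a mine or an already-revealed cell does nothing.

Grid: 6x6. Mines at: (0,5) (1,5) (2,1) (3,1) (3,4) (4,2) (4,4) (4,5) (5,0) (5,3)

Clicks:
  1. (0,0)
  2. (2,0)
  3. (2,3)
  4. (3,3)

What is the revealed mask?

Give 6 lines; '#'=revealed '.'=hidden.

Click 1 (0,0) count=0: revealed 13 new [(0,0) (0,1) (0,2) (0,3) (0,4) (1,0) (1,1) (1,2) (1,3) (1,4) (2,2) (2,3) (2,4)] -> total=13
Click 2 (2,0) count=2: revealed 1 new [(2,0)] -> total=14
Click 3 (2,3) count=1: revealed 0 new [(none)] -> total=14
Click 4 (3,3) count=3: revealed 1 new [(3,3)] -> total=15

Answer: #####.
#####.
#.###.
...#..
......
......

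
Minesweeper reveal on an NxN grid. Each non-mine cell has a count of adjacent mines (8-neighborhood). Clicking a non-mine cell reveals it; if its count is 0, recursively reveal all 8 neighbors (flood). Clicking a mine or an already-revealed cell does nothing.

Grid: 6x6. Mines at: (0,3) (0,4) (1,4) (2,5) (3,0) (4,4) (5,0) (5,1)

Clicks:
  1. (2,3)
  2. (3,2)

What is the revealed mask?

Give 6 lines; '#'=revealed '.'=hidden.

Click 1 (2,3) count=1: revealed 1 new [(2,3)] -> total=1
Click 2 (3,2) count=0: revealed 16 new [(0,0) (0,1) (0,2) (1,0) (1,1) (1,2) (1,3) (2,0) (2,1) (2,2) (3,1) (3,2) (3,3) (4,1) (4,2) (4,3)] -> total=17

Answer: ###...
####..
####..
.###..
.###..
......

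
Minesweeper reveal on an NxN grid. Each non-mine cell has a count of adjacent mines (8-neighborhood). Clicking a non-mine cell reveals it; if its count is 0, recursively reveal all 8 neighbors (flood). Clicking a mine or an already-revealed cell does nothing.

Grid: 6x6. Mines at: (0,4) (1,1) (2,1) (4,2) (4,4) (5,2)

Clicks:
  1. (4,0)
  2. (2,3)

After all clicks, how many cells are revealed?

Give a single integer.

Click 1 (4,0) count=0: revealed 6 new [(3,0) (3,1) (4,0) (4,1) (5,0) (5,1)] -> total=6
Click 2 (2,3) count=0: revealed 12 new [(1,2) (1,3) (1,4) (1,5) (2,2) (2,3) (2,4) (2,5) (3,2) (3,3) (3,4) (3,5)] -> total=18

Answer: 18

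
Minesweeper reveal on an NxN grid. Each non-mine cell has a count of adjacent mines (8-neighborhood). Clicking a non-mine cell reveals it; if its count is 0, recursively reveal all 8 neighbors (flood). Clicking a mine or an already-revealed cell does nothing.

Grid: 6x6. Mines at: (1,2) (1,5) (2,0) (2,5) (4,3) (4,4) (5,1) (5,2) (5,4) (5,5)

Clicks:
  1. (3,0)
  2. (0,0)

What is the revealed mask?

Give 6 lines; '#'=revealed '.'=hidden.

Click 1 (3,0) count=1: revealed 1 new [(3,0)] -> total=1
Click 2 (0,0) count=0: revealed 4 new [(0,0) (0,1) (1,0) (1,1)] -> total=5

Answer: ##....
##....
......
#.....
......
......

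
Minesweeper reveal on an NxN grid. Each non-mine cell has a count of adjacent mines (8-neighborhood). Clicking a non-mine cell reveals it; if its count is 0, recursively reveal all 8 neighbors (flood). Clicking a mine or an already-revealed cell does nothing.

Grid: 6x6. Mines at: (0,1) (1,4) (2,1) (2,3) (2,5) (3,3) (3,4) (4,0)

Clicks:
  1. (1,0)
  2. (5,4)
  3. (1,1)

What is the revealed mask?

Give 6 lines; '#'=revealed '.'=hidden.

Answer: ......
##....
......
......
.#####
.#####

Derivation:
Click 1 (1,0) count=2: revealed 1 new [(1,0)] -> total=1
Click 2 (5,4) count=0: revealed 10 new [(4,1) (4,2) (4,3) (4,4) (4,5) (5,1) (5,2) (5,3) (5,4) (5,5)] -> total=11
Click 3 (1,1) count=2: revealed 1 new [(1,1)] -> total=12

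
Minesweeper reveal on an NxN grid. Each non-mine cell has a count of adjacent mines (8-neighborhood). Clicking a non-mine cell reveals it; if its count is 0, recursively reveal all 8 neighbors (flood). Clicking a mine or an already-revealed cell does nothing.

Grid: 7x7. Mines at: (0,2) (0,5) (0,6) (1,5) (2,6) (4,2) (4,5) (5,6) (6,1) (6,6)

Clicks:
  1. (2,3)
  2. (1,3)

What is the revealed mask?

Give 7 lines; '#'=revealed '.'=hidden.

Answer: ##.....
#####..
#####..
#####..
##.....
##.....
.......

Derivation:
Click 1 (2,3) count=0: revealed 21 new [(0,0) (0,1) (1,0) (1,1) (1,2) (1,3) (1,4) (2,0) (2,1) (2,2) (2,3) (2,4) (3,0) (3,1) (3,2) (3,3) (3,4) (4,0) (4,1) (5,0) (5,1)] -> total=21
Click 2 (1,3) count=1: revealed 0 new [(none)] -> total=21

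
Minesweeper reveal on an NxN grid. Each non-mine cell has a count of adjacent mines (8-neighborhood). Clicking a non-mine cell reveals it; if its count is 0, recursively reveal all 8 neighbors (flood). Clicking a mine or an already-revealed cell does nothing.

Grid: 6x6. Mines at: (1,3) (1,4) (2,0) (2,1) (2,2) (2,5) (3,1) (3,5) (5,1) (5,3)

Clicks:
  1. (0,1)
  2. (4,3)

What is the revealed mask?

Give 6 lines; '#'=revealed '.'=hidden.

Click 1 (0,1) count=0: revealed 6 new [(0,0) (0,1) (0,2) (1,0) (1,1) (1,2)] -> total=6
Click 2 (4,3) count=1: revealed 1 new [(4,3)] -> total=7

Answer: ###...
###...
......
......
...#..
......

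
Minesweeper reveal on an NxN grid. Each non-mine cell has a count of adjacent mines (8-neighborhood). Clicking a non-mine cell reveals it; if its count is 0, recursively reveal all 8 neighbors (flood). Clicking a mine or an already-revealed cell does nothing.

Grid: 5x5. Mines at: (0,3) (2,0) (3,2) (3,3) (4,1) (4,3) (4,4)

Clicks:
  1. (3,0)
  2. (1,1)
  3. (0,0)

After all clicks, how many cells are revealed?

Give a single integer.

Click 1 (3,0) count=2: revealed 1 new [(3,0)] -> total=1
Click 2 (1,1) count=1: revealed 1 new [(1,1)] -> total=2
Click 3 (0,0) count=0: revealed 5 new [(0,0) (0,1) (0,2) (1,0) (1,2)] -> total=7

Answer: 7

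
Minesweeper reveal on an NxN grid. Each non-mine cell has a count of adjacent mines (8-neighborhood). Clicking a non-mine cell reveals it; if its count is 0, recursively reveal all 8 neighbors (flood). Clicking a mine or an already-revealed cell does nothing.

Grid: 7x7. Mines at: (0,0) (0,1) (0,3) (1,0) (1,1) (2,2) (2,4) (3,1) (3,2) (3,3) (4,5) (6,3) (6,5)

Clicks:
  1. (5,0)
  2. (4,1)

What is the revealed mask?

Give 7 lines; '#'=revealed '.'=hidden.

Click 1 (5,0) count=0: revealed 9 new [(4,0) (4,1) (4,2) (5,0) (5,1) (5,2) (6,0) (6,1) (6,2)] -> total=9
Click 2 (4,1) count=2: revealed 0 new [(none)] -> total=9

Answer: .......
.......
.......
.......
###....
###....
###....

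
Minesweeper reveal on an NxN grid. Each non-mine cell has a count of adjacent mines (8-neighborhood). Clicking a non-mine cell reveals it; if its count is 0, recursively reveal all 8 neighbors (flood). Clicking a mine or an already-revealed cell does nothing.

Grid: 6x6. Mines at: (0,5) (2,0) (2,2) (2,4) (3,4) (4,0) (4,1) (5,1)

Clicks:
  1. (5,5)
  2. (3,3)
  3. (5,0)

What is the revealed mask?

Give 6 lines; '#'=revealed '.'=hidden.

Answer: ......
......
......
...#..
..####
#.####

Derivation:
Click 1 (5,5) count=0: revealed 8 new [(4,2) (4,3) (4,4) (4,5) (5,2) (5,3) (5,4) (5,5)] -> total=8
Click 2 (3,3) count=3: revealed 1 new [(3,3)] -> total=9
Click 3 (5,0) count=3: revealed 1 new [(5,0)] -> total=10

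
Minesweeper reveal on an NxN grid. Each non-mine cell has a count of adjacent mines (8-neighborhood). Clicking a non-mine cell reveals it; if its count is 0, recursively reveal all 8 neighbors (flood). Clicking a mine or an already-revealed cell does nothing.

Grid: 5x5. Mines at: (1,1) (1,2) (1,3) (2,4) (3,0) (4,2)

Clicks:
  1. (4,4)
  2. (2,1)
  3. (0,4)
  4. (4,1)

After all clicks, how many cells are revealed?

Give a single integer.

Answer: 7

Derivation:
Click 1 (4,4) count=0: revealed 4 new [(3,3) (3,4) (4,3) (4,4)] -> total=4
Click 2 (2,1) count=3: revealed 1 new [(2,1)] -> total=5
Click 3 (0,4) count=1: revealed 1 new [(0,4)] -> total=6
Click 4 (4,1) count=2: revealed 1 new [(4,1)] -> total=7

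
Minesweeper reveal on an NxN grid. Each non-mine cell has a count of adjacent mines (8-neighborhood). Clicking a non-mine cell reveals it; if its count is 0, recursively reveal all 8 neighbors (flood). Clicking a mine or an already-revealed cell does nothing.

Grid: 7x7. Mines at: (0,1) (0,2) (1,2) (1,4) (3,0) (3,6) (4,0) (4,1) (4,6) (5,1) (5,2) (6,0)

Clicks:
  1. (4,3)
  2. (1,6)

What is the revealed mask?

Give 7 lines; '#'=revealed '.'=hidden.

Click 1 (4,3) count=1: revealed 1 new [(4,3)] -> total=1
Click 2 (1,6) count=0: revealed 6 new [(0,5) (0,6) (1,5) (1,6) (2,5) (2,6)] -> total=7

Answer: .....##
.....##
.....##
.......
...#...
.......
.......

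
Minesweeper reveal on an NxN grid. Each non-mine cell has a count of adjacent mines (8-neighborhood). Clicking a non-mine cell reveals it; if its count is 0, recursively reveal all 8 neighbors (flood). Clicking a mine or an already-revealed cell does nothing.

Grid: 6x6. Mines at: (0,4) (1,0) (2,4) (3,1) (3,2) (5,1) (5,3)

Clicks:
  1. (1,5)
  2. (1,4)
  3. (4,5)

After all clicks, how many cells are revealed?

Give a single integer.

Click 1 (1,5) count=2: revealed 1 new [(1,5)] -> total=1
Click 2 (1,4) count=2: revealed 1 new [(1,4)] -> total=2
Click 3 (4,5) count=0: revealed 6 new [(3,4) (3,5) (4,4) (4,5) (5,4) (5,5)] -> total=8

Answer: 8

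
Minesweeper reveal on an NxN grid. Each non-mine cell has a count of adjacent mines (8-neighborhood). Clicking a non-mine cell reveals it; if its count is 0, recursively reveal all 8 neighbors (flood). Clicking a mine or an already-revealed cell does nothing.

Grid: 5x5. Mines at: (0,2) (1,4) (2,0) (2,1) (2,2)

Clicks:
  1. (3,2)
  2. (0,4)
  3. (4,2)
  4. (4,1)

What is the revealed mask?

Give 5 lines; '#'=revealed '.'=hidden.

Answer: ....#
.....
...##
#####
#####

Derivation:
Click 1 (3,2) count=2: revealed 1 new [(3,2)] -> total=1
Click 2 (0,4) count=1: revealed 1 new [(0,4)] -> total=2
Click 3 (4,2) count=0: revealed 11 new [(2,3) (2,4) (3,0) (3,1) (3,3) (3,4) (4,0) (4,1) (4,2) (4,3) (4,4)] -> total=13
Click 4 (4,1) count=0: revealed 0 new [(none)] -> total=13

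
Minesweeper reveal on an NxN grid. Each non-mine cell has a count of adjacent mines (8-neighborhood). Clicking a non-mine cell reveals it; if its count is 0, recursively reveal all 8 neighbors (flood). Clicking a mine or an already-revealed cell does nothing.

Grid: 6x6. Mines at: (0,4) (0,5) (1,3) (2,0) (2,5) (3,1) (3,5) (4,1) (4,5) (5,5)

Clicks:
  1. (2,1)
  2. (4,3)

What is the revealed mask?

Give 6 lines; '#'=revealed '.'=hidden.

Answer: ......
......
.####.
..###.
..###.
..###.

Derivation:
Click 1 (2,1) count=2: revealed 1 new [(2,1)] -> total=1
Click 2 (4,3) count=0: revealed 12 new [(2,2) (2,3) (2,4) (3,2) (3,3) (3,4) (4,2) (4,3) (4,4) (5,2) (5,3) (5,4)] -> total=13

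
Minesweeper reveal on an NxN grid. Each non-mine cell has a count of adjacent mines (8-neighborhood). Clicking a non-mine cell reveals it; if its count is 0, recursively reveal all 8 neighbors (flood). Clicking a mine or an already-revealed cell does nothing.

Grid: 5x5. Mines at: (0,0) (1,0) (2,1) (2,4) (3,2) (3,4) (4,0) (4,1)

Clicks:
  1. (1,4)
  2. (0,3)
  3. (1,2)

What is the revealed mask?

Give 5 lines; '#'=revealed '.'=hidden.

Click 1 (1,4) count=1: revealed 1 new [(1,4)] -> total=1
Click 2 (0,3) count=0: revealed 7 new [(0,1) (0,2) (0,3) (0,4) (1,1) (1,2) (1,3)] -> total=8
Click 3 (1,2) count=1: revealed 0 new [(none)] -> total=8

Answer: .####
.####
.....
.....
.....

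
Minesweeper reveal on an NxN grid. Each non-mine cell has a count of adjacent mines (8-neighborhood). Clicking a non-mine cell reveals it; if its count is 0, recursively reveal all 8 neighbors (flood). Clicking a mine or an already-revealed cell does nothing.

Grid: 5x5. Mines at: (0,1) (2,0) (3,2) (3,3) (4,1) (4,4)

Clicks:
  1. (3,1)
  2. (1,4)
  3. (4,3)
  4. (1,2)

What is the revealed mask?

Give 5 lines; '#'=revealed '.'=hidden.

Click 1 (3,1) count=3: revealed 1 new [(3,1)] -> total=1
Click 2 (1,4) count=0: revealed 9 new [(0,2) (0,3) (0,4) (1,2) (1,3) (1,4) (2,2) (2,3) (2,4)] -> total=10
Click 3 (4,3) count=3: revealed 1 new [(4,3)] -> total=11
Click 4 (1,2) count=1: revealed 0 new [(none)] -> total=11

Answer: ..###
..###
..###
.#...
...#.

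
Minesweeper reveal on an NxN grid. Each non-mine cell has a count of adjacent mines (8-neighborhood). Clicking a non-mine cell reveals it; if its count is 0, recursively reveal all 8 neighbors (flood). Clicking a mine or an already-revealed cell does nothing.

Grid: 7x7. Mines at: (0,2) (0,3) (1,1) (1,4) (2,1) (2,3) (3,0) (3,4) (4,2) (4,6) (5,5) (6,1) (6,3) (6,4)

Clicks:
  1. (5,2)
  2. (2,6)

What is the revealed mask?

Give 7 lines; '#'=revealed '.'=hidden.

Click 1 (5,2) count=3: revealed 1 new [(5,2)] -> total=1
Click 2 (2,6) count=0: revealed 8 new [(0,5) (0,6) (1,5) (1,6) (2,5) (2,6) (3,5) (3,6)] -> total=9

Answer: .....##
.....##
.....##
.....##
.......
..#....
.......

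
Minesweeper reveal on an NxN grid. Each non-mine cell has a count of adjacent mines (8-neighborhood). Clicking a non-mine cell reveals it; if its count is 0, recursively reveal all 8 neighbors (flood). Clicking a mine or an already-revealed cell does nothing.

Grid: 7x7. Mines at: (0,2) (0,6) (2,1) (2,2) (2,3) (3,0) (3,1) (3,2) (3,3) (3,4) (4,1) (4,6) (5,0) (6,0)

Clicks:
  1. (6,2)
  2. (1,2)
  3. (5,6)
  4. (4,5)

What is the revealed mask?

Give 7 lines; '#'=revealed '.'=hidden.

Click 1 (6,2) count=0: revealed 16 new [(4,2) (4,3) (4,4) (4,5) (5,1) (5,2) (5,3) (5,4) (5,5) (5,6) (6,1) (6,2) (6,3) (6,4) (6,5) (6,6)] -> total=16
Click 2 (1,2) count=4: revealed 1 new [(1,2)] -> total=17
Click 3 (5,6) count=1: revealed 0 new [(none)] -> total=17
Click 4 (4,5) count=2: revealed 0 new [(none)] -> total=17

Answer: .......
..#....
.......
.......
..####.
.######
.######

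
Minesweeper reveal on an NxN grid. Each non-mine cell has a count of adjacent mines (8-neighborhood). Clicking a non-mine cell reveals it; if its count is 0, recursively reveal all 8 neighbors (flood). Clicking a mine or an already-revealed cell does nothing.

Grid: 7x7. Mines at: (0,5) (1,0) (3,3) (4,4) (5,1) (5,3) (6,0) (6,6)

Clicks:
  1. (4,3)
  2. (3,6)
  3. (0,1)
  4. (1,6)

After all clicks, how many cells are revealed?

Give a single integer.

Click 1 (4,3) count=3: revealed 1 new [(4,3)] -> total=1
Click 2 (3,6) count=0: revealed 13 new [(1,4) (1,5) (1,6) (2,4) (2,5) (2,6) (3,4) (3,5) (3,6) (4,5) (4,6) (5,5) (5,6)] -> total=14
Click 3 (0,1) count=1: revealed 1 new [(0,1)] -> total=15
Click 4 (1,6) count=1: revealed 0 new [(none)] -> total=15

Answer: 15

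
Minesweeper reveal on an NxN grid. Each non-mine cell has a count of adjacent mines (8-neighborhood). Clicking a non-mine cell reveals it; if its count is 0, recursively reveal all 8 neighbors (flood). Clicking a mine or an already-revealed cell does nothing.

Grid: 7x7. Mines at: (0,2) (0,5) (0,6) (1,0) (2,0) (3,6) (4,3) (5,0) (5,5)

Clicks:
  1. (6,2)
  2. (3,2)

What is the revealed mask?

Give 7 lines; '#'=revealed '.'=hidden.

Click 1 (6,2) count=0: revealed 8 new [(5,1) (5,2) (5,3) (5,4) (6,1) (6,2) (6,3) (6,4)] -> total=8
Click 2 (3,2) count=1: revealed 1 new [(3,2)] -> total=9

Answer: .......
.......
.......
..#....
.......
.####..
.####..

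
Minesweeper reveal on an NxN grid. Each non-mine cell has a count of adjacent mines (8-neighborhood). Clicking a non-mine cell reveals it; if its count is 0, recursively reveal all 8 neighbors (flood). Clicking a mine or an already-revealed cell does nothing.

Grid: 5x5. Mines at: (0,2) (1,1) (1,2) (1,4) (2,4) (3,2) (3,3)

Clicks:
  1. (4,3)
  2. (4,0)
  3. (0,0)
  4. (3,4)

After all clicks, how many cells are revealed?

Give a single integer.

Click 1 (4,3) count=2: revealed 1 new [(4,3)] -> total=1
Click 2 (4,0) count=0: revealed 6 new [(2,0) (2,1) (3,0) (3,1) (4,0) (4,1)] -> total=7
Click 3 (0,0) count=1: revealed 1 new [(0,0)] -> total=8
Click 4 (3,4) count=2: revealed 1 new [(3,4)] -> total=9

Answer: 9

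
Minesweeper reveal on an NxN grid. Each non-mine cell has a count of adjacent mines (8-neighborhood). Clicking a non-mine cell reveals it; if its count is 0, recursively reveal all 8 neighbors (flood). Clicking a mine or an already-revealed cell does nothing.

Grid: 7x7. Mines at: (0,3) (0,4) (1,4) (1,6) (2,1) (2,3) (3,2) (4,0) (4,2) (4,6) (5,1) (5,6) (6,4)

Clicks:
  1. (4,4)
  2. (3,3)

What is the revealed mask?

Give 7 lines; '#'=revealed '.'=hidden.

Click 1 (4,4) count=0: revealed 9 new [(3,3) (3,4) (3,5) (4,3) (4,4) (4,5) (5,3) (5,4) (5,5)] -> total=9
Click 2 (3,3) count=3: revealed 0 new [(none)] -> total=9

Answer: .......
.......
.......
...###.
...###.
...###.
.......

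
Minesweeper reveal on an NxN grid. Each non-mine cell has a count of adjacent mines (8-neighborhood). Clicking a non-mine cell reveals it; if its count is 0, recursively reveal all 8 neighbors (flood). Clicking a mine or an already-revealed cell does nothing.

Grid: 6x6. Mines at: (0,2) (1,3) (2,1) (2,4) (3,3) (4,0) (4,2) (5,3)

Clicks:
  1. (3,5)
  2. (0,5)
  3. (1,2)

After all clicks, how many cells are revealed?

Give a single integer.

Answer: 6

Derivation:
Click 1 (3,5) count=1: revealed 1 new [(3,5)] -> total=1
Click 2 (0,5) count=0: revealed 4 new [(0,4) (0,5) (1,4) (1,5)] -> total=5
Click 3 (1,2) count=3: revealed 1 new [(1,2)] -> total=6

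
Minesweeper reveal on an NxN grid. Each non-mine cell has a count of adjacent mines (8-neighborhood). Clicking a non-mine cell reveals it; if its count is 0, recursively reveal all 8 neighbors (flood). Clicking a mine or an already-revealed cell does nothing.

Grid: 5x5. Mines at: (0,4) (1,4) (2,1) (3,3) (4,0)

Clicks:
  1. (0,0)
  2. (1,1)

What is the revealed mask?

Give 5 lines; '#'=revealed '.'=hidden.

Click 1 (0,0) count=0: revealed 8 new [(0,0) (0,1) (0,2) (0,3) (1,0) (1,1) (1,2) (1,3)] -> total=8
Click 2 (1,1) count=1: revealed 0 new [(none)] -> total=8

Answer: ####.
####.
.....
.....
.....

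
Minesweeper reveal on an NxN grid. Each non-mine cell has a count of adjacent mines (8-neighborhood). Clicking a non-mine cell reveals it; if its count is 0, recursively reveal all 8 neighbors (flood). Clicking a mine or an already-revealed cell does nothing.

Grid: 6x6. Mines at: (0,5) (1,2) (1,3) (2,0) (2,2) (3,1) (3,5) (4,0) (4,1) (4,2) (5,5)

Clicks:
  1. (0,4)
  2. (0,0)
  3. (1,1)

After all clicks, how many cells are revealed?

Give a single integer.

Click 1 (0,4) count=2: revealed 1 new [(0,4)] -> total=1
Click 2 (0,0) count=0: revealed 4 new [(0,0) (0,1) (1,0) (1,1)] -> total=5
Click 3 (1,1) count=3: revealed 0 new [(none)] -> total=5

Answer: 5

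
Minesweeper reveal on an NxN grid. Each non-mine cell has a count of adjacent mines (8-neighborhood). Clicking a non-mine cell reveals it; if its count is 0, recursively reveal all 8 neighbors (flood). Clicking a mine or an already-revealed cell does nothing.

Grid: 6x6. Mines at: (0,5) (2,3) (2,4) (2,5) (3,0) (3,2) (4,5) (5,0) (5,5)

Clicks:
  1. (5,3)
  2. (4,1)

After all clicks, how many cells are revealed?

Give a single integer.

Answer: 8

Derivation:
Click 1 (5,3) count=0: revealed 8 new [(4,1) (4,2) (4,3) (4,4) (5,1) (5,2) (5,3) (5,4)] -> total=8
Click 2 (4,1) count=3: revealed 0 new [(none)] -> total=8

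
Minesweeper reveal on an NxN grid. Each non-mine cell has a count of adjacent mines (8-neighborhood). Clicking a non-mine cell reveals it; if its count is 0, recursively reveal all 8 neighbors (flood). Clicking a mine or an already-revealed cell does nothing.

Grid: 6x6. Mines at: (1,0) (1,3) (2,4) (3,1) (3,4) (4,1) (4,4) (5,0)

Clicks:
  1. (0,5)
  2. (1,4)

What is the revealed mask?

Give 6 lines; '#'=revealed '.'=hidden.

Click 1 (0,5) count=0: revealed 4 new [(0,4) (0,5) (1,4) (1,5)] -> total=4
Click 2 (1,4) count=2: revealed 0 new [(none)] -> total=4

Answer: ....##
....##
......
......
......
......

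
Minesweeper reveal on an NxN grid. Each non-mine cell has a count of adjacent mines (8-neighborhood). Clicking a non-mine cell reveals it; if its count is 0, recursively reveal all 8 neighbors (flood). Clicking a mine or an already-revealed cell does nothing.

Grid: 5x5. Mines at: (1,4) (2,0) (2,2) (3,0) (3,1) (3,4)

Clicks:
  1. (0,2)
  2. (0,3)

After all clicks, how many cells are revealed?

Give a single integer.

Answer: 8

Derivation:
Click 1 (0,2) count=0: revealed 8 new [(0,0) (0,1) (0,2) (0,3) (1,0) (1,1) (1,2) (1,3)] -> total=8
Click 2 (0,3) count=1: revealed 0 new [(none)] -> total=8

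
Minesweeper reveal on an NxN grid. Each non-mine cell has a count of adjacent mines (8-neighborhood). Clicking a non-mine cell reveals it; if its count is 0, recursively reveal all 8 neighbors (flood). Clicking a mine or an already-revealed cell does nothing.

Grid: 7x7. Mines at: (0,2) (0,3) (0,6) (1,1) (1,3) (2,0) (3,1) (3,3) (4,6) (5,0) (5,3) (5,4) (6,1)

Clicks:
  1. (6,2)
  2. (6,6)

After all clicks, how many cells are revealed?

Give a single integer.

Answer: 5

Derivation:
Click 1 (6,2) count=2: revealed 1 new [(6,2)] -> total=1
Click 2 (6,6) count=0: revealed 4 new [(5,5) (5,6) (6,5) (6,6)] -> total=5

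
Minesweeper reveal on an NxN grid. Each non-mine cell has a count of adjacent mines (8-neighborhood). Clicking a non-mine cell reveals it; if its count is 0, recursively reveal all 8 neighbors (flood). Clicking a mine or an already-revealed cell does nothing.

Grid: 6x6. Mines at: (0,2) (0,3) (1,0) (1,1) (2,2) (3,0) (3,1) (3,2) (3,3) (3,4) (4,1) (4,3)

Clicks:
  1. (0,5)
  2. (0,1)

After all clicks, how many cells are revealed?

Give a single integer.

Answer: 7

Derivation:
Click 1 (0,5) count=0: revealed 6 new [(0,4) (0,5) (1,4) (1,5) (2,4) (2,5)] -> total=6
Click 2 (0,1) count=3: revealed 1 new [(0,1)] -> total=7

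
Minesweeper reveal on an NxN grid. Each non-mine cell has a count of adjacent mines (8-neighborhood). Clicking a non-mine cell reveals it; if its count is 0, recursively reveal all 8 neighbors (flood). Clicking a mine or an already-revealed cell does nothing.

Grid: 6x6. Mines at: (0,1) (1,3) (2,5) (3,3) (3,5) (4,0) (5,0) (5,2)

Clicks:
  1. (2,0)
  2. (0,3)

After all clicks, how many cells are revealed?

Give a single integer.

Answer: 10

Derivation:
Click 1 (2,0) count=0: revealed 9 new [(1,0) (1,1) (1,2) (2,0) (2,1) (2,2) (3,0) (3,1) (3,2)] -> total=9
Click 2 (0,3) count=1: revealed 1 new [(0,3)] -> total=10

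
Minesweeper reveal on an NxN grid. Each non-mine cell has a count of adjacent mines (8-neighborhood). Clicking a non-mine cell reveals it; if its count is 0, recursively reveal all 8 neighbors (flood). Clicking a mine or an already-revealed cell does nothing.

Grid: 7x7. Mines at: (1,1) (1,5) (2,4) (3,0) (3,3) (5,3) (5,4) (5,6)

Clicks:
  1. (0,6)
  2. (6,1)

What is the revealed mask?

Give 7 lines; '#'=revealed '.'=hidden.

Answer: ......#
.......
.......
.......
###....
###....
###....

Derivation:
Click 1 (0,6) count=1: revealed 1 new [(0,6)] -> total=1
Click 2 (6,1) count=0: revealed 9 new [(4,0) (4,1) (4,2) (5,0) (5,1) (5,2) (6,0) (6,1) (6,2)] -> total=10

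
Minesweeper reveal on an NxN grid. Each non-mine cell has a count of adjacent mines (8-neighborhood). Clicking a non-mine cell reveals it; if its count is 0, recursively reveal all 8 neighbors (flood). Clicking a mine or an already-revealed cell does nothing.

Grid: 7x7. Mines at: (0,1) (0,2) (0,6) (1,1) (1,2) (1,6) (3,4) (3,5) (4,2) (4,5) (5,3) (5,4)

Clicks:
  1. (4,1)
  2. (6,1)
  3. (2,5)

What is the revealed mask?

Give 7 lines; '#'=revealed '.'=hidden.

Answer: .......
.......
##...#.
##.....
##.....
###....
###....

Derivation:
Click 1 (4,1) count=1: revealed 1 new [(4,1)] -> total=1
Click 2 (6,1) count=0: revealed 11 new [(2,0) (2,1) (3,0) (3,1) (4,0) (5,0) (5,1) (5,2) (6,0) (6,1) (6,2)] -> total=12
Click 3 (2,5) count=3: revealed 1 new [(2,5)] -> total=13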